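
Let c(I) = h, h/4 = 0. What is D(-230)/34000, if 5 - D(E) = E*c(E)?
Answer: 1/6800 ≈ 0.00014706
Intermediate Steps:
h = 0 (h = 4*0 = 0)
c(I) = 0
D(E) = 5 (D(E) = 5 - E*0 = 5 - 1*0 = 5 + 0 = 5)
D(-230)/34000 = 5/34000 = 5*(1/34000) = 1/6800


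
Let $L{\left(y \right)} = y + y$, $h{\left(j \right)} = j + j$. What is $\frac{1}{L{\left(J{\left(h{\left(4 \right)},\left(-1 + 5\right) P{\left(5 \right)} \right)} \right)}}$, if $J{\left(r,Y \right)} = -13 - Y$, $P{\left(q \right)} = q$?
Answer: $- \frac{1}{66} \approx -0.015152$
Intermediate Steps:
$h{\left(j \right)} = 2 j$
$L{\left(y \right)} = 2 y$
$\frac{1}{L{\left(J{\left(h{\left(4 \right)},\left(-1 + 5\right) P{\left(5 \right)} \right)} \right)}} = \frac{1}{2 \left(-13 - \left(-1 + 5\right) 5\right)} = \frac{1}{2 \left(-13 - 4 \cdot 5\right)} = \frac{1}{2 \left(-13 - 20\right)} = \frac{1}{2 \left(-33\right)} = \frac{1}{-66} = - \frac{1}{66}$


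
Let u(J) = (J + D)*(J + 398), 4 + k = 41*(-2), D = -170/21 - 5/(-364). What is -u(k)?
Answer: 205474/7 ≈ 29353.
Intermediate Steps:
D = -8825/1092 (D = -170*1/21 - 5*(-1/364) = -170/21 + 5/364 = -8825/1092 ≈ -8.0815)
k = -86 (k = -4 + 41*(-2) = -4 - 82 = -86)
u(J) = (398 + J)*(-8825/1092 + J) (u(J) = (J - 8825/1092)*(J + 398) = (-8825/1092 + J)*(398 + J) = (398 + J)*(-8825/1092 + J))
-u(k) = -(-1756175/546 + (-86)² + (425791/1092)*(-86)) = -(-1756175/546 + 7396 - 18309013/546) = -1*(-205474/7) = 205474/7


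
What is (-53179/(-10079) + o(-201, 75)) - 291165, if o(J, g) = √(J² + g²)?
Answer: -2934598856/10079 + 3*√5114 ≈ -2.9095e+5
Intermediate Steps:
(-53179/(-10079) + o(-201, 75)) - 291165 = (-53179/(-10079) + √((-201)² + 75²)) - 291165 = (-53179*(-1/10079) + √(40401 + 5625)) - 291165 = (53179/10079 + √46026) - 291165 = (53179/10079 + 3*√5114) - 291165 = -2934598856/10079 + 3*√5114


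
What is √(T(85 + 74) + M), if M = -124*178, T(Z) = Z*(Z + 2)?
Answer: √3527 ≈ 59.389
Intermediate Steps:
T(Z) = Z*(2 + Z)
M = -22072
√(T(85 + 74) + M) = √((85 + 74)*(2 + (85 + 74)) - 22072) = √(159*(2 + 159) - 22072) = √(159*161 - 22072) = √(25599 - 22072) = √3527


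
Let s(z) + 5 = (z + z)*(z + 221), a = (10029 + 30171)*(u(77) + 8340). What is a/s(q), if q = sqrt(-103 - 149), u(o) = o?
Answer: -172226970600/49490809 - 897339736800*I*sqrt(7)/49490809 ≈ -3480.0 - 47971.0*I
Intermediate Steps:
q = 6*I*sqrt(7) (q = sqrt(-252) = 6*I*sqrt(7) ≈ 15.875*I)
a = 338363400 (a = (10029 + 30171)*(77 + 8340) = 40200*8417 = 338363400)
s(z) = -5 + 2*z*(221 + z) (s(z) = -5 + (z + z)*(z + 221) = -5 + (2*z)*(221 + z) = -5 + 2*z*(221 + z))
a/s(q) = 338363400/(-5 + 2*(6*I*sqrt(7))**2 + 442*(6*I*sqrt(7))) = 338363400/(-5 + 2*(-252) + 2652*I*sqrt(7)) = 338363400/(-5 - 504 + 2652*I*sqrt(7)) = 338363400/(-509 + 2652*I*sqrt(7))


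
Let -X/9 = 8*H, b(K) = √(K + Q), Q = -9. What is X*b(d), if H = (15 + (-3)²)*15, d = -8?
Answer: -25920*I*√17 ≈ -1.0687e+5*I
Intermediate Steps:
H = 360 (H = (15 + 9)*15 = 24*15 = 360)
b(K) = √(-9 + K) (b(K) = √(K - 9) = √(-9 + K))
X = -25920 (X = -72*360 = -9*2880 = -25920)
X*b(d) = -25920*√(-9 - 8) = -25920*I*√17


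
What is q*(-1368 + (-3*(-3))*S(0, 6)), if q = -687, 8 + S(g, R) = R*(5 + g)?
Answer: 803790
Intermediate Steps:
S(g, R) = -8 + R*(5 + g)
q*(-1368 + (-3*(-3))*S(0, 6)) = -687*(-1368 + (-3*(-3))*(-8 + 5*6 + 6*0)) = -687*(-1368 + 9*(-8 + 30 + 0)) = -687*(-1368 + 9*22) = -687*(-1368 + 198) = -687*(-1170) = 803790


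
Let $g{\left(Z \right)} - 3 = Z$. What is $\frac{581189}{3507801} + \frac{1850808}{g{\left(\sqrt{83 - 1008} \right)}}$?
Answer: $\frac{9738670645075}{1638143067} - \frac{4627020 i \sqrt{37}}{467} \approx 5944.9 - 60268.0 i$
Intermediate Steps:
$g{\left(Z \right)} = 3 + Z$
$\frac{581189}{3507801} + \frac{1850808}{g{\left(\sqrt{83 - 1008} \right)}} = \frac{581189}{3507801} + \frac{1850808}{3 + \sqrt{83 - 1008}} = 581189 \cdot \frac{1}{3507801} + \frac{1850808}{3 + \sqrt{-925}} = \frac{581189}{3507801} + \frac{1850808}{3 + 5 i \sqrt{37}}$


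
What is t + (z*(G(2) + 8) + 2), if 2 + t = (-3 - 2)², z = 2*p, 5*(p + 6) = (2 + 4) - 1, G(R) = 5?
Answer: -105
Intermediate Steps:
p = -5 (p = -6 + ((2 + 4) - 1)/5 = -6 + (6 - 1)/5 = -6 + (⅕)*5 = -6 + 1 = -5)
z = -10 (z = 2*(-5) = -10)
t = 23 (t = -2 + (-3 - 2)² = -2 + (-5)² = -2 + 25 = 23)
t + (z*(G(2) + 8) + 2) = 23 + (-10*(5 + 8) + 2) = 23 + (-10*13 + 2) = 23 + (-130 + 2) = 23 - 128 = -105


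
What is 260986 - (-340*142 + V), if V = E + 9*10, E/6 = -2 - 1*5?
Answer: 309218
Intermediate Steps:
E = -42 (E = 6*(-2 - 1*5) = 6*(-2 - 5) = 6*(-7) = -42)
V = 48 (V = -42 + 9*10 = -42 + 90 = 48)
260986 - (-340*142 + V) = 260986 - (-340*142 + 48) = 260986 - (-48280 + 48) = 260986 - 1*(-48232) = 260986 + 48232 = 309218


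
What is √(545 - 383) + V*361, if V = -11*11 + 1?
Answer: -43320 + 9*√2 ≈ -43307.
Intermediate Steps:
V = -120 (V = -121 + 1 = -120)
√(545 - 383) + V*361 = √(545 - 383) - 120*361 = √162 - 43320 = 9*√2 - 43320 = -43320 + 9*√2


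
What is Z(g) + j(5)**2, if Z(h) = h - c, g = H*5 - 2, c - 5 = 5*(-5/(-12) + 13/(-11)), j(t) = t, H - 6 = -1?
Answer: 6181/132 ≈ 46.826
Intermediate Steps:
H = 5 (H = 6 - 1 = 5)
c = 155/132 (c = 5 + 5*(-5/(-12) + 13/(-11)) = 5 + 5*(-5*(-1/12) + 13*(-1/11)) = 5 + 5*(5/12 - 13/11) = 5 + 5*(-101/132) = 5 - 505/132 = 155/132 ≈ 1.1742)
g = 23 (g = 5*5 - 2 = 25 - 2 = 23)
Z(h) = -155/132 + h (Z(h) = h - 1*155/132 = h - 155/132 = -155/132 + h)
Z(g) + j(5)**2 = (-155/132 + 23) + 5**2 = 2881/132 + 25 = 6181/132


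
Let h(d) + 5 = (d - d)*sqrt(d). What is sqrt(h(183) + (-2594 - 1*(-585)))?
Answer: I*sqrt(2014) ≈ 44.878*I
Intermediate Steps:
h(d) = -5 (h(d) = -5 + (d - d)*sqrt(d) = -5 + 0*sqrt(d) = -5 + 0 = -5)
sqrt(h(183) + (-2594 - 1*(-585))) = sqrt(-5 + (-2594 - 1*(-585))) = sqrt(-5 + (-2594 + 585)) = sqrt(-5 - 2009) = sqrt(-2014) = I*sqrt(2014)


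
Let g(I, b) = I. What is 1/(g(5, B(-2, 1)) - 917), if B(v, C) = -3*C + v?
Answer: -1/912 ≈ -0.0010965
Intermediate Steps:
B(v, C) = v - 3*C
1/(g(5, B(-2, 1)) - 917) = 1/(5 - 917) = 1/(-912) = -1/912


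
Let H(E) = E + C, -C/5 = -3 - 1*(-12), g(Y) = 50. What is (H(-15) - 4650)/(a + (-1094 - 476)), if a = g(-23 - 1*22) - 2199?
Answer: 4710/3719 ≈ 1.2665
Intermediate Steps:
a = -2149 (a = 50 - 2199 = -2149)
C = -45 (C = -5*(-3 - 1*(-12)) = -5*(-3 + 12) = -5*9 = -45)
H(E) = -45 + E (H(E) = E - 45 = -45 + E)
(H(-15) - 4650)/(a + (-1094 - 476)) = ((-45 - 15) - 4650)/(-2149 + (-1094 - 476)) = (-60 - 4650)/(-2149 - 1570) = -4710/(-3719) = -4710*(-1/3719) = 4710/3719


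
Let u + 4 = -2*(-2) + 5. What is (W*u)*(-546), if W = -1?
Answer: 2730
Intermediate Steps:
u = 5 (u = -4 + (-2*(-2) + 5) = -4 + (4 + 5) = -4 + 9 = 5)
(W*u)*(-546) = -1*5*(-546) = -5*(-546) = 2730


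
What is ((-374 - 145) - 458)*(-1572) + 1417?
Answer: 1537261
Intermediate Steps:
((-374 - 145) - 458)*(-1572) + 1417 = (-519 - 458)*(-1572) + 1417 = -977*(-1572) + 1417 = 1535844 + 1417 = 1537261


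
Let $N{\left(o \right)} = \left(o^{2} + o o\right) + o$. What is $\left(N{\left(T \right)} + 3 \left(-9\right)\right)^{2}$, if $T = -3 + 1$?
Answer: $441$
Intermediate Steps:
$T = -2$
$N{\left(o \right)} = o + 2 o^{2}$ ($N{\left(o \right)} = \left(o^{2} + o^{2}\right) + o = 2 o^{2} + o = o + 2 o^{2}$)
$\left(N{\left(T \right)} + 3 \left(-9\right)\right)^{2} = \left(- 2 \left(1 + 2 \left(-2\right)\right) + 3 \left(-9\right)\right)^{2} = \left(- 2 \left(1 - 4\right) - 27\right)^{2} = \left(\left(-2\right) \left(-3\right) - 27\right)^{2} = \left(6 - 27\right)^{2} = \left(-21\right)^{2} = 441$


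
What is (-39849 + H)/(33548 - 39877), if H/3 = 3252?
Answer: 30093/6329 ≈ 4.7548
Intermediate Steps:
H = 9756 (H = 3*3252 = 9756)
(-39849 + H)/(33548 - 39877) = (-39849 + 9756)/(33548 - 39877) = -30093/(-6329) = -30093*(-1/6329) = 30093/6329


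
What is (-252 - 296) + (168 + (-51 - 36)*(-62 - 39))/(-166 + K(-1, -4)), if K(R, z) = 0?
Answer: -99923/166 ≈ -601.95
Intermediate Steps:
(-252 - 296) + (168 + (-51 - 36)*(-62 - 39))/(-166 + K(-1, -4)) = (-252 - 296) + (168 + (-51 - 36)*(-62 - 39))/(-166 + 0) = -548 + (168 - 87*(-101))/(-166) = -548 + (168 + 8787)*(-1/166) = -548 + 8955*(-1/166) = -548 - 8955/166 = -99923/166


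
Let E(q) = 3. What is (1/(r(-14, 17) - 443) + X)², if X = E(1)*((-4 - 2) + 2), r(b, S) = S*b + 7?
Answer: 65431921/454276 ≈ 144.04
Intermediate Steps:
r(b, S) = 7 + S*b
X = -12 (X = 3*((-4 - 2) + 2) = 3*(-6 + 2) = 3*(-4) = -12)
(1/(r(-14, 17) - 443) + X)² = (1/((7 + 17*(-14)) - 443) - 12)² = (1/((7 - 238) - 443) - 12)² = (1/(-231 - 443) - 12)² = (1/(-674) - 12)² = (-1/674 - 12)² = (-8089/674)² = 65431921/454276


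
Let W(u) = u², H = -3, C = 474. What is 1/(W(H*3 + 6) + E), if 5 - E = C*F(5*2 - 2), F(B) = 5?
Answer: -1/2356 ≈ -0.00042445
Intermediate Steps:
E = -2365 (E = 5 - 474*5 = 5 - 1*2370 = 5 - 2370 = -2365)
1/(W(H*3 + 6) + E) = 1/((-3*3 + 6)² - 2365) = 1/((-9 + 6)² - 2365) = 1/((-3)² - 2365) = 1/(9 - 2365) = 1/(-2356) = -1/2356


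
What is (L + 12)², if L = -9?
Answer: 9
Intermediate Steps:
(L + 12)² = (-9 + 12)² = 3² = 9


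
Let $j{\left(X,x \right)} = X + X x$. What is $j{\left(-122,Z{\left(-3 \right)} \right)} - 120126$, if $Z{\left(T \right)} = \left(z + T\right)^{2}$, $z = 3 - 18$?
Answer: $-159776$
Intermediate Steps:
$z = -15$ ($z = 3 - 18 = -15$)
$Z{\left(T \right)} = \left(-15 + T\right)^{2}$
$j{\left(-122,Z{\left(-3 \right)} \right)} - 120126 = - 122 \left(1 + \left(-15 - 3\right)^{2}\right) - 120126 = - 122 \left(1 + \left(-18\right)^{2}\right) - 120126 = - 122 \left(1 + 324\right) - 120126 = \left(-122\right) 325 - 120126 = -39650 - 120126 = -159776$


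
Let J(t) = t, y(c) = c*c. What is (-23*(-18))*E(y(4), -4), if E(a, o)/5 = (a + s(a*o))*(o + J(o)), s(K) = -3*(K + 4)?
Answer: -3245760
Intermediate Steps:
y(c) = c**2
s(K) = -12 - 3*K (s(K) = -3*(4 + K) = -12 - 3*K)
E(a, o) = 10*o*(-12 + a - 3*a*o) (E(a, o) = 5*((a + (-12 - 3*a*o))*(o + o)) = 5*((a + (-12 - 3*a*o))*(2*o)) = 5*((-12 + a - 3*a*o)*(2*o)) = 5*(2*o*(-12 + a - 3*a*o)) = 10*o*(-12 + a - 3*a*o))
(-23*(-18))*E(y(4), -4) = (-23*(-18))*(10*(-4)*(-12 + 4**2 - 3*4**2*(-4))) = 414*(10*(-4)*(-12 + 16 - 3*16*(-4))) = 414*(10*(-4)*(-12 + 16 + 192)) = 414*(10*(-4)*196) = 414*(-7840) = -3245760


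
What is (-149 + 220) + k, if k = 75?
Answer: 146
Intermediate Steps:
(-149 + 220) + k = (-149 + 220) + 75 = 71 + 75 = 146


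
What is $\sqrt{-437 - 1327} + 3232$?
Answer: $3232 + 42 i \approx 3232.0 + 42.0 i$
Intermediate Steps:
$\sqrt{-437 - 1327} + 3232 = \sqrt{-1764} + 3232 = 42 i + 3232 = 3232 + 42 i$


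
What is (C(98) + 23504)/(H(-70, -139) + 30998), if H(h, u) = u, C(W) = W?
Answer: 23602/30859 ≈ 0.76483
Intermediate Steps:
(C(98) + 23504)/(H(-70, -139) + 30998) = (98 + 23504)/(-139 + 30998) = 23602/30859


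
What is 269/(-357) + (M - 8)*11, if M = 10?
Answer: 7585/357 ≈ 21.246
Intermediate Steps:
269/(-357) + (M - 8)*11 = 269/(-357) + (10 - 8)*11 = -1/357*269 + 2*11 = -269/357 + 22 = 7585/357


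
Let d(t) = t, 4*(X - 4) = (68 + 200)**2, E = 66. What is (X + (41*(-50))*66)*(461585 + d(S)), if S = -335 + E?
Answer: -54130819440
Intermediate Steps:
S = -269 (S = -335 + 66 = -269)
X = 17960 (X = 4 + (68 + 200)**2/4 = 4 + (1/4)*268**2 = 4 + (1/4)*71824 = 4 + 17956 = 17960)
(X + (41*(-50))*66)*(461585 + d(S)) = (17960 + (41*(-50))*66)*(461585 - 269) = (17960 - 2050*66)*461316 = (17960 - 135300)*461316 = -117340*461316 = -54130819440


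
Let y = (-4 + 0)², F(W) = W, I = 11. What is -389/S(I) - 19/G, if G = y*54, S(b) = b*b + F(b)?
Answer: -28217/9504 ≈ -2.9690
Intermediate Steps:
S(b) = b + b² (S(b) = b*b + b = b² + b = b + b²)
y = 16 (y = (-4)² = 16)
G = 864 (G = 16*54 = 864)
-389/S(I) - 19/G = -389*1/(11*(1 + 11)) - 19/864 = -389/(11*12) - 19*1/864 = -389/132 - 19/864 = -28217/9504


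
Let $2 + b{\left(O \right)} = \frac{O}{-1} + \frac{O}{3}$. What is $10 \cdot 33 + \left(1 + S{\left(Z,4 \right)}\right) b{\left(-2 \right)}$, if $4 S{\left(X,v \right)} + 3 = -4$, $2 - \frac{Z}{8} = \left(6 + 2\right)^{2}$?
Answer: $\frac{661}{2} \approx 330.5$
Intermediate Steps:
$Z = -496$ ($Z = 16 - 8 \left(6 + 2\right)^{2} = 16 - 8 \cdot 8^{2} = 16 - 512 = -496$)
$S{\left(X,v \right)} = - \frac{7}{4}$ ($S{\left(X,v \right)} = - \frac{3}{4} + \frac{1}{4} \left(-4\right) = - \frac{3}{4} - 1 = - \frac{7}{4}$)
$b{\left(O \right)} = -2 - \frac{2 O}{3}$ ($b{\left(O \right)} = -2 + \left(\frac{O}{-1} + \frac{O}{3}\right) = -2 + \left(O \left(-1\right) + O \frac{1}{3}\right) = -2 + \left(- O + \frac{O}{3}\right) = -2 - \frac{2 O}{3}$)
$10 \cdot 33 + \left(1 + S{\left(Z,4 \right)}\right) b{\left(-2 \right)} = 10 \cdot 33 + \left(1 - \frac{7}{4}\right) \left(-2 - - \frac{4}{3}\right) = 330 - \frac{3 \left(-2 + \frac{4}{3}\right)}{4} = 330 - - \frac{1}{2} = 330 + \frac{1}{2} = \frac{661}{2}$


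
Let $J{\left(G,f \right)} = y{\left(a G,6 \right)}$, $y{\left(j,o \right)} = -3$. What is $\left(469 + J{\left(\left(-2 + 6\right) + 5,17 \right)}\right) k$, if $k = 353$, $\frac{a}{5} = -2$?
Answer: $164498$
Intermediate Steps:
$a = -10$ ($a = 5 \left(-2\right) = -10$)
$J{\left(G,f \right)} = -3$
$\left(469 + J{\left(\left(-2 + 6\right) + 5,17 \right)}\right) k = \left(469 - 3\right) 353 = 466 \cdot 353 = 164498$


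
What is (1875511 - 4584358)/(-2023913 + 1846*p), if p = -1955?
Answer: 2708847/5632843 ≈ 0.48090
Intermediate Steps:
(1875511 - 4584358)/(-2023913 + 1846*p) = (1875511 - 4584358)/(-2023913 + 1846*(-1955)) = -2708847/(-2023913 - 3608930) = -2708847/(-5632843) = -2708847*(-1/5632843) = 2708847/5632843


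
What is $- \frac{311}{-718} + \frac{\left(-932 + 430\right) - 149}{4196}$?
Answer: $\frac{418769}{1506364} \approx 0.278$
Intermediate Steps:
$- \frac{311}{-718} + \frac{\left(-932 + 430\right) - 149}{4196} = \left(-311\right) \left(- \frac{1}{718}\right) + \left(-502 - 149\right) \frac{1}{4196} = \frac{311}{718} - \frac{651}{4196} = \frac{418769}{1506364}$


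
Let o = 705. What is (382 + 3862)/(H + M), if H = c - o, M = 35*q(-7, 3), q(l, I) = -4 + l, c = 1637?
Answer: 4244/547 ≈ 7.7587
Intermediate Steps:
M = -385 (M = 35*(-4 - 7) = 35*(-11) = -385)
H = 932 (H = 1637 - 1*705 = 1637 - 705 = 932)
(382 + 3862)/(H + M) = (382 + 3862)/(932 - 385) = 4244/547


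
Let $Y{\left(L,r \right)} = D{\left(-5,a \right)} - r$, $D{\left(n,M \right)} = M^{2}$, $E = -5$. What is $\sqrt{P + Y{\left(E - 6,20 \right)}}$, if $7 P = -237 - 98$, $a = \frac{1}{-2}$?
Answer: $\frac{i \sqrt{13251}}{14} \approx 8.2224 i$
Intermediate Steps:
$a = - \frac{1}{2} \approx -0.5$
$Y{\left(L,r \right)} = \frac{1}{4} - r$ ($Y{\left(L,r \right)} = \left(- \frac{1}{2}\right)^{2} - r = \frac{1}{4} - r$)
$P = - \frac{335}{7}$ ($P = \frac{-237 - 98}{7} = \frac{1}{7} \left(-335\right) = - \frac{335}{7} \approx -47.857$)
$\sqrt{P + Y{\left(E - 6,20 \right)}} = \sqrt{- \frac{335}{7} + \left(\frac{1}{4} - 20\right)} = \sqrt{- \frac{335}{7} - \frac{79}{4}} = \sqrt{- \frac{1893}{28}} = \frac{i \sqrt{13251}}{14}$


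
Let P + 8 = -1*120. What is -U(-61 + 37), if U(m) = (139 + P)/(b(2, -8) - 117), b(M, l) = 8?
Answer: 11/109 ≈ 0.10092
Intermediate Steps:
P = -128 (P = -8 - 1*120 = -8 - 120 = -128)
U(m) = -11/109 (U(m) = (139 - 128)/(8 - 117) = 11/(-109) = 11*(-1/109) = -11/109)
-U(-61 + 37) = -1*(-11/109) = 11/109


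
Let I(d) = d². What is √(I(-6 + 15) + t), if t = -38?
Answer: √43 ≈ 6.5574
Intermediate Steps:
√(I(-6 + 15) + t) = √((-6 + 15)² - 38) = √(9² - 38) = √(81 - 38) = √43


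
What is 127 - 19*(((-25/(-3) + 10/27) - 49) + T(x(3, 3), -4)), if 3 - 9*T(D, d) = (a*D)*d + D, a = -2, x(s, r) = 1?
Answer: 24443/27 ≈ 905.30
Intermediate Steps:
T(D, d) = ⅓ - D/9 + 2*D*d/9 (T(D, d) = ⅓ - ((-2*D)*d + D)/9 = ⅓ - (-2*D*d + D)/9 = ⅓ - (D - 2*D*d)/9 = ⅓ + (-D/9 + 2*D*d/9) = ⅓ - D/9 + 2*D*d/9)
127 - 19*(((-25/(-3) + 10/27) - 49) + T(x(3, 3), -4)) = 127 - 19*(((-25/(-3) + 10/27) - 49) + (⅓ - ⅑*1 + (2/9)*1*(-4))) = 127 - 19*(((-25*(-⅓) + 10*(1/27)) - 49) + (⅓ - ⅑ - 8/9)) = 127 - 19*(((25/3 + 10/27) - 49) - ⅔) = 127 - 19*((235/27 - 49) - ⅔) = 127 - 19*(-1088/27 - ⅔) = 127 - 19*(-1106/27) = 127 + 21014/27 = 24443/27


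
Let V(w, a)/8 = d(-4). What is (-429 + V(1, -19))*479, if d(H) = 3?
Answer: -193995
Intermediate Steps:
V(w, a) = 24 (V(w, a) = 8*3 = 24)
(-429 + V(1, -19))*479 = (-429 + 24)*479 = -405*479 = -193995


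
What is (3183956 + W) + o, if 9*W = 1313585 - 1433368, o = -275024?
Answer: 26060605/9 ≈ 2.8956e+6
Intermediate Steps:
W = -119783/9 (W = (1313585 - 1433368)/9 = (⅑)*(-119783) = -119783/9 ≈ -13309.)
(3183956 + W) + o = (3183956 - 119783/9) - 275024 = 28535821/9 - 275024 = 26060605/9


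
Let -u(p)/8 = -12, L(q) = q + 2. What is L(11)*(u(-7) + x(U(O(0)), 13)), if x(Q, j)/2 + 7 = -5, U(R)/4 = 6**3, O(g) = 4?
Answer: 936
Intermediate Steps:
U(R) = 864 (U(R) = 4*6**3 = 4*216 = 864)
L(q) = 2 + q
x(Q, j) = -24 (x(Q, j) = -14 + 2*(-5) = -14 - 10 = -24)
u(p) = 96 (u(p) = -8*(-12) = 96)
L(11)*(u(-7) + x(U(O(0)), 13)) = (2 + 11)*(96 - 24) = 13*72 = 936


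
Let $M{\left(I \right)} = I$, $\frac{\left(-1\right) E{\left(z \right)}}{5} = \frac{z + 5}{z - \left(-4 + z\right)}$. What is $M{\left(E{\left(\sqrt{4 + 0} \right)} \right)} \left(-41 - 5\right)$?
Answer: $\frac{805}{2} \approx 402.5$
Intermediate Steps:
$E{\left(z \right)} = - \frac{25}{4} - \frac{5 z}{4}$ ($E{\left(z \right)} = - 5 \frac{z + 5}{z - \left(-4 + z\right)} = - 5 \frac{5 + z}{4} = - 5 \left(5 + z\right) \frac{1}{4} = - 5 \left(\frac{5}{4} + \frac{z}{4}\right) = - \frac{25}{4} - \frac{5 z}{4}$)
$M{\left(E{\left(\sqrt{4 + 0} \right)} \right)} \left(-41 - 5\right) = \left(- \frac{25}{4} - \frac{5 \sqrt{4 + 0}}{4}\right) \left(-41 - 5\right) = \left(- \frac{25}{4} - \frac{5 \sqrt{4}}{4}\right) \left(-46\right) = \left(- \frac{25}{4} - \frac{5}{2}\right) \left(-46\right) = \left(- \frac{35}{4}\right) \left(-46\right) = \frac{805}{2}$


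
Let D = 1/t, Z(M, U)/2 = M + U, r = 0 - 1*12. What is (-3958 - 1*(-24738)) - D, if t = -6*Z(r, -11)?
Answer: 5735279/276 ≈ 20780.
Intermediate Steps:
r = -12 (r = 0 - 12 = -12)
Z(M, U) = 2*M + 2*U (Z(M, U) = 2*(M + U) = 2*M + 2*U)
t = 276 (t = -6*(2*(-12) + 2*(-11)) = -6*(-24 - 22) = -6*(-46) = 276)
D = 1/276 ≈ 0.0036232
(-3958 - 1*(-24738)) - D = (-3958 - 1*(-24738)) - 1*1/276 = (-3958 + 24738) - 1/276 = 20780 - 1/276 = 5735279/276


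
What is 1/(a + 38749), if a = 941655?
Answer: 1/980404 ≈ 1.0200e-6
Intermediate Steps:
1/(a + 38749) = 1/(941655 + 38749) = 1/980404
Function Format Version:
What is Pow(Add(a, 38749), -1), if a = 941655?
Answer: Rational(1, 980404) ≈ 1.0200e-6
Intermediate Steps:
Pow(Add(a, 38749), -1) = Pow(Add(941655, 38749), -1) = Pow(980404, -1) = Rational(1, 980404)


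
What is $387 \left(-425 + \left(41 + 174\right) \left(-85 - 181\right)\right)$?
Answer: $-22297005$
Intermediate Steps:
$387 \left(-425 + \left(41 + 174\right) \left(-85 - 181\right)\right) = 387 \left(-425 + 215 \left(-266\right)\right) = 387 \left(-425 - 57190\right) = 387 \left(-57615\right) = -22297005$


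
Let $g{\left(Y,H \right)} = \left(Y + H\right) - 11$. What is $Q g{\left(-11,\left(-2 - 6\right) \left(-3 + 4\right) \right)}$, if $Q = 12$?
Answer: $-360$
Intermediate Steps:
$g{\left(Y,H \right)} = -11 + H + Y$ ($g{\left(Y,H \right)} = \left(H + Y\right) - 11 = -11 + H + Y$)
$Q g{\left(-11,\left(-2 - 6\right) \left(-3 + 4\right) \right)} = 12 \left(-11 + \left(-2 - 6\right) \left(-3 + 4\right) - 11\right) = 12 \left(-11 - 8 - 11\right) = 12 \left(-30\right) = -360$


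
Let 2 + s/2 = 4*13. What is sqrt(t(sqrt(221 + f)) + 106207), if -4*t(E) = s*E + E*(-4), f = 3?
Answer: sqrt(106207 - 96*sqrt(14)) ≈ 325.34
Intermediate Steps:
s = 100 (s = -4 + 2*(4*13) = -4 + 2*52 = -4 + 104 = 100)
t(E) = -24*E (t(E) = -(100*E + E*(-4))/4 = -(100*E - 4*E)/4 = -24*E)
sqrt(t(sqrt(221 + f)) + 106207) = sqrt(-24*sqrt(221 + 3) + 106207) = sqrt(-96*sqrt(14) + 106207) = sqrt(106207 - 96*sqrt(14))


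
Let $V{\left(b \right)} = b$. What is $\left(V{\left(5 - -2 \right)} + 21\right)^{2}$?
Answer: $784$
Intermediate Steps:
$\left(V{\left(5 - -2 \right)} + 21\right)^{2} = \left(\left(5 - -2\right) + 21\right)^{2} = \left(\left(5 + 2\right) + 21\right)^{2} = \left(7 + 21\right)^{2} = 28^{2} = 784$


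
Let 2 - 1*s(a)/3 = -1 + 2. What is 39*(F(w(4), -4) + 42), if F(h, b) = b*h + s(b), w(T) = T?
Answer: 1131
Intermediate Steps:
s(a) = 3 (s(a) = 6 - 3*(-1 + 2) = 6 - 3*1 = 6 - 3 = 3)
F(h, b) = 3 + b*h (F(h, b) = b*h + 3 = 3 + b*h)
39*(F(w(4), -4) + 42) = 39*((3 - 4*4) + 42) = 39*((3 - 16) + 42) = 39*(-13 + 42) = 39*29 = 1131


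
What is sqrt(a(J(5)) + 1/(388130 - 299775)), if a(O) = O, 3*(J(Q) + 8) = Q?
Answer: I*sqrt(444975748230)/265065 ≈ 2.5166*I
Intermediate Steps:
J(Q) = -8 + Q/3
sqrt(a(J(5)) + 1/(388130 - 299775)) = sqrt((-8 + (1/3)*5) + 1/(388130 - 299775)) = sqrt((-8 + 5/3) + 1/88355) = sqrt(-19/3 + 1/88355) = sqrt(-1678742/265065) = I*sqrt(444975748230)/265065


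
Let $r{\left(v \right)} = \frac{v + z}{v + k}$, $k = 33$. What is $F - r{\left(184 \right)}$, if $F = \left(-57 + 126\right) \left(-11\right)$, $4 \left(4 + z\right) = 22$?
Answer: $- \frac{47111}{62} \approx -759.85$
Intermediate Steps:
$z = \frac{3}{2}$ ($z = -4 + \frac{1}{4} \cdot 22 = -4 + \frac{11}{2} = \frac{3}{2} \approx 1.5$)
$r{\left(v \right)} = \frac{\frac{3}{2} + v}{33 + v}$ ($r{\left(v \right)} = \frac{v + \frac{3}{2}}{v + 33} = \frac{\frac{3}{2} + v}{33 + v}$)
$F = -759$ ($F = 69 \left(-11\right) = -759$)
$F - r{\left(184 \right)} = -759 - \frac{\frac{3}{2} + 184}{33 + 184} = -759 - \frac{1}{217} \cdot \frac{371}{2} = -759 - \frac{53}{62} = - \frac{47111}{62}$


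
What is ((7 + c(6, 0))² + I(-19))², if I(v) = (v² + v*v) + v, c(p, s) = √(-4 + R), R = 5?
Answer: 588289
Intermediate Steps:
c(p, s) = 1 (c(p, s) = √(-4 + 5) = √1 = 1)
I(v) = v + 2*v² (I(v) = (v² + v²) + v = 2*v² + v = v + 2*v²)
((7 + c(6, 0))² + I(-19))² = ((7 + 1)² - 19*(1 + 2*(-19)))² = (8² - 19*(1 - 38))² = (64 - 19*(-37))² = (64 + 703)² = 767² = 588289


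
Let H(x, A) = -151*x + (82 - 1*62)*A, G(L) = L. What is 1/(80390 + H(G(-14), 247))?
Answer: 1/87444 ≈ 1.1436e-5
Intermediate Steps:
H(x, A) = -151*x + 20*A (H(x, A) = -151*x + (82 - 62)*A = -151*x + 20*A)
1/(80390 + H(G(-14), 247)) = 1/(80390 + (-151*(-14) + 20*247)) = 1/(80390 + (2114 + 4940)) = 1/(80390 + 7054) = 1/87444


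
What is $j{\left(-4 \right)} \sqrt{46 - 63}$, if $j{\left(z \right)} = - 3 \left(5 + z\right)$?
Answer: $- 3 i \sqrt{17} \approx - 12.369 i$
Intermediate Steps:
$j{\left(z \right)} = -15 - 3 z$
$j{\left(-4 \right)} \sqrt{46 - 63} = \left(-15 - -12\right) \sqrt{46 - 63} = \left(-15 + 12\right) \sqrt{-17} = - 3 i \sqrt{17}$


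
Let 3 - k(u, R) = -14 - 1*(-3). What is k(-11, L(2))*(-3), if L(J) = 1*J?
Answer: -42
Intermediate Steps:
L(J) = J
k(u, R) = 14 (k(u, R) = 3 - (-14 - 1*(-3)) = 3 - (-14 + 3) = 3 - 1*(-11) = 3 + 11 = 14)
k(-11, L(2))*(-3) = 14*(-3) = -42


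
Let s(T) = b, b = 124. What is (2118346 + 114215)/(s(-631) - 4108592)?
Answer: -2232561/4108468 ≈ -0.54340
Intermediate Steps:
s(T) = 124
(2118346 + 114215)/(s(-631) - 4108592) = (2118346 + 114215)/(124 - 4108592) = 2232561/(-4108468) = 2232561*(-1/4108468) = -2232561/4108468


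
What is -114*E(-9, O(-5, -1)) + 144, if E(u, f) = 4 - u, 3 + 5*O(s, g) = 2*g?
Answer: -1338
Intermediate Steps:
O(s, g) = -3/5 + 2*g/5 (O(s, g) = -3/5 + (2*g)/5 = -3/5 + 2*g/5)
-114*E(-9, O(-5, -1)) + 144 = -114*(4 - 1*(-9)) + 144 = -114*(4 + 9) + 144 = -114*13 + 144 = -1482 + 144 = -1338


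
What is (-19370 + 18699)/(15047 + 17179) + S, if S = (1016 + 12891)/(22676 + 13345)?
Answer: 141332297/386937582 ≈ 0.36526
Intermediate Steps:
S = 13907/36021 ≈ 0.38608
(-19370 + 18699)/(15047 + 17179) + S = (-19370 + 18699)/(15047 + 17179) + 13907/36021 = -671/32226 + 13907/36021 = 141332297/386937582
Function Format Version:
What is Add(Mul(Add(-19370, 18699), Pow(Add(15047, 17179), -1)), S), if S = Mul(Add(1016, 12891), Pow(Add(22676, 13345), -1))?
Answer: Rational(141332297, 386937582) ≈ 0.36526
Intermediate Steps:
S = Rational(13907, 36021) (S = Mul(13907, Pow(36021, -1)) = Mul(13907, Rational(1, 36021)) = Rational(13907, 36021) ≈ 0.38608)
Add(Mul(Add(-19370, 18699), Pow(Add(15047, 17179), -1)), S) = Add(Mul(Add(-19370, 18699), Pow(Add(15047, 17179), -1)), Rational(13907, 36021)) = Add(Mul(-671, Pow(32226, -1)), Rational(13907, 36021)) = Add(Mul(-671, Rational(1, 32226)), Rational(13907, 36021)) = Add(Rational(-671, 32226), Rational(13907, 36021)) = Rational(141332297, 386937582)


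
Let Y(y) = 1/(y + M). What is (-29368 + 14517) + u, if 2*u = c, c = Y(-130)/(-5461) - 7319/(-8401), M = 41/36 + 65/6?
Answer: -5789790473481951/389870062778 ≈ -14851.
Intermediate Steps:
M = 431/36 (M = 41*(1/36) + 65*(⅙) = 41/36 + 65/6 = 431/36 ≈ 11.972)
Y(y) = 1/(431/36 + y) (Y(y) = 1/(y + 431/36) = 1/(431/36 + y))
c = 169828834127/194935031389 (c = (36/(431 + 36*(-130)))/(-5461) - 7319/(-8401) = (36/(431 - 4680))*(-1/5461) - 7319*(-1/8401) = (36/(-4249))*(-1/5461) + 7319/8401 = (36*(-1/4249))*(-1/5461) + 7319/8401 = -36/4249*(-1/5461) + 7319/8401 = 36/23203789 + 7319/8401 = 169828834127/194935031389 ≈ 0.87121)
u = 169828834127/389870062778 (u = (½)*(169828834127/194935031389) = 169828834127/389870062778 ≈ 0.43560)
(-29368 + 14517) + u = (-29368 + 14517) + 169828834127/389870062778 = -14851 + 169828834127/389870062778 = -5789790473481951/389870062778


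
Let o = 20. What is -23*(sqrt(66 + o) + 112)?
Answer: -2576 - 23*sqrt(86) ≈ -2789.3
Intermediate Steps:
-23*(sqrt(66 + o) + 112) = -23*(sqrt(66 + 20) + 112) = -23*(sqrt(86) + 112) = -23*(112 + sqrt(86)) = -2576 - 23*sqrt(86)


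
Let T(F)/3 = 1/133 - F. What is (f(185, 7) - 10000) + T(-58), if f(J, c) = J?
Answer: -1282250/133 ≈ -9641.0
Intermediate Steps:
T(F) = 3/133 - 3*F (T(F) = 3*(1/133 - F) = 3/133 - 3*F)
(f(185, 7) - 10000) + T(-58) = (185 - 10000) + (3/133 - 3*(-58)) = -9815 + (3/133 + 174) = -9815 + 23145/133 = -1282250/133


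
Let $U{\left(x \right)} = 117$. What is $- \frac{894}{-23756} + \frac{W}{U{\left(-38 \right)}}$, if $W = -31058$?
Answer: $- \frac{368854625}{1389726} \approx -265.42$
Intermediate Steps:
$- \frac{894}{-23756} + \frac{W}{U{\left(-38 \right)}} = - \frac{894}{-23756} - \frac{31058}{117} = \left(-894\right) \left(- \frac{1}{23756}\right) - \frac{31058}{117} = \frac{447}{11878} - \frac{31058}{117} = - \frac{368854625}{1389726}$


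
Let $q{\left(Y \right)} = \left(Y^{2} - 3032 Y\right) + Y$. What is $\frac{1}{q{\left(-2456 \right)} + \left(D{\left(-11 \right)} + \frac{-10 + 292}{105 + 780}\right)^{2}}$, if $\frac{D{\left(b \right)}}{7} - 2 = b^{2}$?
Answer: $\frac{87025}{1237316385721} \approx 7.0334 \cdot 10^{-8}$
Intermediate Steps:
$q{\left(Y \right)} = Y^{2} - 3031 Y$
$D{\left(b \right)} = 14 + 7 b^{2}$
$\frac{1}{q{\left(-2456 \right)} + \left(D{\left(-11 \right)} + \frac{-10 + 292}{105 + 780}\right)^{2}} = \frac{1}{- 2456 \left(-3031 - 2456\right) + \left(\left(14 + 7 \left(-11\right)^{2}\right) + \frac{-10 + 292}{105 + 780}\right)^{2}} = \frac{1}{\left(-2456\right) \left(-5487\right) + \left(\left(14 + 7 \cdot 121\right) + \frac{282}{885}\right)^{2}} = \frac{1}{13476072 + \left(\left(14 + 847\right) + 282 \cdot \frac{1}{885}\right)^{2}} = \frac{1}{13476072 + \left(861 + \frac{94}{295}\right)^{2}} = \frac{1}{13476072 + \left(\frac{254089}{295}\right)^{2}} = \frac{1}{13476072 + \frac{64561219921}{87025}} = \frac{1}{\frac{1237316385721}{87025}} = \frac{87025}{1237316385721}$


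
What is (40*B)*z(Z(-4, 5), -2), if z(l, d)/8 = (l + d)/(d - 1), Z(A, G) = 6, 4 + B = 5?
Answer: -1280/3 ≈ -426.67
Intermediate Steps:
B = 1 (B = -4 + 5 = 1)
z(l, d) = 8*(d + l)/(-1 + d) (z(l, d) = 8*((l + d)/(d - 1)) = 8*((d + l)/(-1 + d)) = 8*(d + l)/(-1 + d))
(40*B)*z(Z(-4, 5), -2) = (40*1)*(8*(-2 + 6)/(-1 - 2)) = 40*(8*4/(-3)) = 40*(8*(-⅓)*4) = 40*(-32/3) = -1280/3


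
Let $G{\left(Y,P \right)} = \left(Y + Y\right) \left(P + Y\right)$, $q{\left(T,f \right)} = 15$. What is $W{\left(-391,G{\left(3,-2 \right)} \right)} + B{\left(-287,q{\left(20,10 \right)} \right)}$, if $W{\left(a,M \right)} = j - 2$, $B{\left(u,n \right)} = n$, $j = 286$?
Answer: $299$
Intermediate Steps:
$G{\left(Y,P \right)} = 2 Y \left(P + Y\right)$
$W{\left(a,M \right)} = 284$ ($W{\left(a,M \right)} = 286 - 2 = 284$)
$W{\left(-391,G{\left(3,-2 \right)} \right)} + B{\left(-287,q{\left(20,10 \right)} \right)} = 284 + 15 = 299$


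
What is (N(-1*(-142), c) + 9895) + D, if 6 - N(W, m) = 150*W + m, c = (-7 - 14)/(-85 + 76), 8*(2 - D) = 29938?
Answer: -181699/12 ≈ -15142.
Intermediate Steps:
D = -14961/4 (D = 2 - 1/8*29938 = 2 - 14969/4 = -14961/4 ≈ -3740.3)
c = 7/3 (c = -21/(-9) = -21*(-1/9) = 7/3 ≈ 2.3333)
N(W, m) = 6 - m - 150*W (N(W, m) = 6 - (150*W + m) = 6 - (m + 150*W) = 6 + (-m - 150*W) = 6 - m - 150*W)
(N(-1*(-142), c) + 9895) + D = ((6 - 1*7/3 - (-150)*(-142)) + 9895) - 14961/4 = ((6 - 7/3 - 150*142) + 9895) - 14961/4 = ((6 - 7/3 - 21300) + 9895) - 14961/4 = (-63889/3 + 9895) - 14961/4 = -34204/3 - 14961/4 = -181699/12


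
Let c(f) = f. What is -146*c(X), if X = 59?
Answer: -8614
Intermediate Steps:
-146*c(X) = -146*59 = -8614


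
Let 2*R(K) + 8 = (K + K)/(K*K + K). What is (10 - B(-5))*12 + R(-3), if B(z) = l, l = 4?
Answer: 135/2 ≈ 67.500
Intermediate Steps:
R(K) = -4 + K/(K + K**2) (R(K) = -4 + ((K + K)/(K*K + K))/2 = -4 + ((2*K)/(K**2 + K))/2 = -4 + ((2*K)/(K + K**2))/2 = -4 + (2*K/(K + K**2))/2 = -4 + K/(K + K**2))
B(z) = 4
(10 - B(-5))*12 + R(-3) = (10 - 1*4)*12 + (-3 - 4*(-3))/(1 - 3) = (10 - 4)*12 + (-3 + 12)/(-2) = 6*12 - 1/2*9 = 72 - 9/2 = 135/2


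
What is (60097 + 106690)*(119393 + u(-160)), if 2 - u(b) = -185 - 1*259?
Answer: 19987587293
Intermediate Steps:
u(b) = 446 (u(b) = 2 - (-185 - 1*259) = 2 - (-185 - 259) = 2 - 1*(-444) = 2 + 444 = 446)
(60097 + 106690)*(119393 + u(-160)) = (60097 + 106690)*(119393 + 446) = 166787*119839 = 19987587293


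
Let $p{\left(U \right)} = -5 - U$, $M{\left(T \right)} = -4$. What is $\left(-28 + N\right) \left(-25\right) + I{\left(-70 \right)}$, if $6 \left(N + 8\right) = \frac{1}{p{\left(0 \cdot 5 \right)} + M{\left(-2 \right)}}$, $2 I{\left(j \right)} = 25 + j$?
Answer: $\frac{23705}{27} \approx 877.96$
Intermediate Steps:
$I{\left(j \right)} = \frac{25}{2} + \frac{j}{2}$ ($I{\left(j \right)} = \frac{25 + j}{2} = \frac{25}{2} + \frac{j}{2}$)
$N = - \frac{433}{54}$ ($N = -8 + \frac{1}{6 \left(\left(-5 - 0 \cdot 5\right) - 4\right)} = -8 + \frac{1}{6 \left(\left(-5 - 0\right) - 4\right)} = -8 + \frac{1}{6 \left(\left(-5 + 0\right) - 4\right)} = -8 + \frac{1}{6 \left(-5 - 4\right)} = -8 + \frac{1}{6 \left(-9\right)} = -8 + \frac{1}{6} \left(- \frac{1}{9}\right) = -8 - \frac{1}{54} = - \frac{433}{54} \approx -8.0185$)
$\left(-28 + N\right) \left(-25\right) + I{\left(-70 \right)} = \left(-28 - \frac{433}{54}\right) \left(-25\right) + \left(\frac{25}{2} + \frac{1}{2} \left(-70\right)\right) = \left(- \frac{1945}{54}\right) \left(-25\right) + \left(\frac{25}{2} - 35\right) = \frac{48625}{54} - \frac{45}{2} = \frac{23705}{27}$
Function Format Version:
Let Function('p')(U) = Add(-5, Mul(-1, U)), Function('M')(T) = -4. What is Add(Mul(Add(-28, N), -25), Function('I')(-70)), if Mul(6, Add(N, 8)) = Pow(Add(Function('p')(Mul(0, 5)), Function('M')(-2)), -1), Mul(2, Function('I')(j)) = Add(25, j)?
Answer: Rational(23705, 27) ≈ 877.96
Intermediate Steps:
Function('I')(j) = Add(Rational(25, 2), Mul(Rational(1, 2), j)) (Function('I')(j) = Mul(Rational(1, 2), Add(25, j)) = Add(Rational(25, 2), Mul(Rational(1, 2), j)))
N = Rational(-433, 54) (N = Add(-8, Mul(Rational(1, 6), Pow(Add(Add(-5, Mul(-1, Mul(0, 5))), -4), -1))) = Add(-8, Mul(Rational(1, 6), Pow(Add(Add(-5, Mul(-1, 0)), -4), -1))) = Add(-8, Mul(Rational(1, 6), Pow(Add(Add(-5, 0), -4), -1))) = Add(-8, Mul(Rational(1, 6), Pow(Add(-5, -4), -1))) = Add(-8, Mul(Rational(1, 6), Pow(-9, -1))) = Add(-8, Mul(Rational(1, 6), Rational(-1, 9))) = Add(-8, Rational(-1, 54)) = Rational(-433, 54) ≈ -8.0185)
Add(Mul(Add(-28, N), -25), Function('I')(-70)) = Add(Mul(Add(-28, Rational(-433, 54)), -25), Add(Rational(25, 2), Mul(Rational(1, 2), -70))) = Add(Mul(Rational(-1945, 54), -25), Add(Rational(25, 2), -35)) = Add(Rational(48625, 54), Rational(-45, 2)) = Rational(23705, 27)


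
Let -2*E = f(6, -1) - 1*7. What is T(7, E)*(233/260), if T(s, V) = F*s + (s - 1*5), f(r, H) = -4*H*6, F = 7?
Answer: 11883/260 ≈ 45.704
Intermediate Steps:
f(r, H) = -24*H
E = -17/2 (E = -(-24*(-1) - 1*7)/2 = -(24 - 7)/2 = -½*17 = -17/2 ≈ -8.5000)
T(s, V) = -5 + 8*s (T(s, V) = 7*s + (s - 1*5) = 7*s + (s - 5) = 7*s + (-5 + s) = -5 + 8*s)
T(7, E)*(233/260) = (-5 + 8*7)*(233/260) = (-5 + 56)*(233*(1/260)) = 51*(233/260) = 11883/260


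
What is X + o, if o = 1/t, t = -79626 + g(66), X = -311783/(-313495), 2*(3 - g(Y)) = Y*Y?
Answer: 25503847688/25644204495 ≈ 0.99453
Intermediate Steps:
g(Y) = 3 - Y**2/2 (g(Y) = 3 - Y*Y/2 = 3 - Y**2/2)
X = 311783/313495 (X = -311783*(-1/313495) = 311783/313495 ≈ 0.99454)
t = -81801 (t = -79626 + (3 - 1/2*66**2) = -79626 + (3 - 1/2*4356) = -79626 + (3 - 2178) = -79626 - 2175 = -81801)
o = -1/81801 (o = 1/(-81801) = -1/81801 ≈ -1.2225e-5)
X + o = 311783/313495 - 1/81801 = 25503847688/25644204495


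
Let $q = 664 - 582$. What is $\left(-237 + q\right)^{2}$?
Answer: $24025$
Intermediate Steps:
$q = 82$ ($q = 664 - 582 = 82$)
$\left(-237 + q\right)^{2} = \left(-237 + 82\right)^{2} = \left(-155\right)^{2} = 24025$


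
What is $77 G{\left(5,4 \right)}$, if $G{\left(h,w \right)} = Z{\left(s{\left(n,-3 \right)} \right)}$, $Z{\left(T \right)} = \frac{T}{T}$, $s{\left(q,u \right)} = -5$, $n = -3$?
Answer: $77$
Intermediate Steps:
$Z{\left(T \right)} = 1$
$G{\left(h,w \right)} = 1$
$77 G{\left(5,4 \right)} = 77 \cdot 1 = 77$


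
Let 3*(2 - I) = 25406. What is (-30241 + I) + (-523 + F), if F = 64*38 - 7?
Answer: -110417/3 ≈ -36806.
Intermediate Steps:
I = -25400/3 (I = 2 - 1/3*25406 = 2 - 25406/3 = -25400/3 ≈ -8466.7)
F = 2425 (F = 2432 - 7 = 2425)
(-30241 + I) + (-523 + F) = (-30241 - 25400/3) + (-523 + 2425) = -116123/3 + 1902 = -110417/3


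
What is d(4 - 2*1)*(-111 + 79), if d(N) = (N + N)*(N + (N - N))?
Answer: -256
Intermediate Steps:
d(N) = 2*N² (d(N) = (2*N)*(N + 0) = (2*N)*N = 2*N²)
d(4 - 2*1)*(-111 + 79) = (2*(4 - 2*1)²)*(-111 + 79) = (2*(4 - 2)²)*(-32) = (2*2²)*(-32) = (2*4)*(-32) = 8*(-32) = -256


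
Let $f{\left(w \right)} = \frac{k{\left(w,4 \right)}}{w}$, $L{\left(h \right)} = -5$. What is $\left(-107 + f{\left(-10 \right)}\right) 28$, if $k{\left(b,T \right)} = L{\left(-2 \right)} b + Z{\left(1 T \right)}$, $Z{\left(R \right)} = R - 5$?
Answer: $- \frac{15666}{5} \approx -3133.2$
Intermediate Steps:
$Z{\left(R \right)} = -5 + R$ ($Z{\left(R \right)} = R - 5 = -5 + R$)
$k{\left(b,T \right)} = -5 + T - 5 b$ ($k{\left(b,T \right)} = - 5 b + \left(-5 + 1 T\right) = - 5 b + \left(-5 + T\right) = -5 + T - 5 b$)
$f{\left(w \right)} = \frac{-1 - 5 w}{w}$ ($f{\left(w \right)} = \frac{-5 + 4 - 5 w}{w} = \frac{-1 - 5 w}{w}$)
$\left(-107 + f{\left(-10 \right)}\right) 28 = \left(-107 - \frac{49}{10}\right) 28 = \left(- \frac{1119}{10}\right) 28 = - \frac{15666}{5}$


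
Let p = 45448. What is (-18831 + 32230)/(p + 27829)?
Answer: 13399/73277 ≈ 0.18285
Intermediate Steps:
(-18831 + 32230)/(p + 27829) = (-18831 + 32230)/(45448 + 27829) = 13399/73277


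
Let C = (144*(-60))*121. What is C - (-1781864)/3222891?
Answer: -481333912168/460413 ≈ -1.0454e+6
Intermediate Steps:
C = -1045440 (C = -8640*121 = -1045440)
C - (-1781864)/3222891 = -1045440 - (-1781864)/3222891 = -1045440 - 1*(-254552/460413) = -1045440 + 254552/460413 = -481333912168/460413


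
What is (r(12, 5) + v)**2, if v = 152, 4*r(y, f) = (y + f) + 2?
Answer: 393129/16 ≈ 24571.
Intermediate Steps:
r(y, f) = 1/2 + f/4 + y/4 (r(y, f) = ((y + f) + 2)/4 = ((f + y) + 2)/4 = (2 + f + y)/4 = 1/2 + f/4 + y/4)
(r(12, 5) + v)**2 = ((1/2 + (1/4)*5 + (1/4)*12) + 152)**2 = ((1/2 + 5/4 + 3) + 152)**2 = (19/4 + 152)**2 = (627/4)**2 = 393129/16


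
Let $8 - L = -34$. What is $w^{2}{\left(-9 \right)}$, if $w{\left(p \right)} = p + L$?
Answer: $1089$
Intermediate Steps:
$L = 42$ ($L = 8 - -34 = 8 + 34 = 42$)
$w{\left(p \right)} = 42 + p$ ($w{\left(p \right)} = p + 42 = 42 + p$)
$w^{2}{\left(-9 \right)} = \left(42 - 9\right)^{2} = 33^{2} = 1089$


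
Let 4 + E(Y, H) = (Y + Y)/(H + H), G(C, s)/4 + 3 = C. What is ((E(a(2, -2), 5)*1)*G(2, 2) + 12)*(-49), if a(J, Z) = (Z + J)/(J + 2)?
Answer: -1372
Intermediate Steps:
a(J, Z) = (J + Z)/(2 + J)
G(C, s) = -12 + 4*C
E(Y, H) = -4 + Y/H (E(Y, H) = -4 + (Y + Y)/(H + H) = -4 + (2*Y)/((2*H)) = -4 + (2*Y)*(1/(2*H)) = -4 + Y/H)
((E(a(2, -2), 5)*1)*G(2, 2) + 12)*(-49) = (((-4 + ((2 - 2)/(2 + 2))/5)*1)*(-12 + 4*2) + 12)*(-49) = (((-4 + (0/4)*(1/5))*1)*(-12 + 8) + 12)*(-49) = (((-4 + ((1/4)*0)*(1/5))*1)*(-4) + 12)*(-49) = (((-4 + 0*(1/5))*1)*(-4) + 12)*(-49) = (((-4 + 0)*1)*(-4) + 12)*(-49) = (-4*1*(-4) + 12)*(-49) = (-4*(-4) + 12)*(-49) = (16 + 12)*(-49) = 28*(-49) = -1372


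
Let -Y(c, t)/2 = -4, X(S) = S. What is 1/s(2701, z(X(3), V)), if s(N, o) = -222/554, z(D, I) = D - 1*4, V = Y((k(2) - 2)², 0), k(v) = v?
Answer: -277/111 ≈ -2.4955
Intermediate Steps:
Y(c, t) = 8 (Y(c, t) = -2*(-4) = 8)
V = 8
z(D, I) = -4 + D (z(D, I) = D - 4 = -4 + D)
s(N, o) = -111/277 (s(N, o) = -222*1/554 = -111/277)
1/s(2701, z(X(3), V)) = 1/(-111/277) = -277/111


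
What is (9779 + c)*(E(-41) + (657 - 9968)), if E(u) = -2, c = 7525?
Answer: -161152152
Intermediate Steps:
(9779 + c)*(E(-41) + (657 - 9968)) = (9779 + 7525)*(-2 + (657 - 9968)) = 17304*(-2 - 9311) = 17304*(-9313) = -161152152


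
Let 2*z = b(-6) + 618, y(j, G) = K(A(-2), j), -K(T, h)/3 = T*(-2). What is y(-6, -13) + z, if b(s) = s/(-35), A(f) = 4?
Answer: 11658/35 ≈ 333.09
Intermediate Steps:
K(T, h) = 6*T (K(T, h) = -3*T*(-2) = -(-6)*T = 6*T)
y(j, G) = 24 (y(j, G) = 6*4 = 24)
b(s) = -s/35 (b(s) = s*(-1/35) = -s/35)
z = 10818/35 (z = (-1/35*(-6) + 618)/2 = (6/35 + 618)/2 = (1/2)*(21636/35) = 10818/35 ≈ 309.09)
y(-6, -13) + z = 24 + 10818/35 = 11658/35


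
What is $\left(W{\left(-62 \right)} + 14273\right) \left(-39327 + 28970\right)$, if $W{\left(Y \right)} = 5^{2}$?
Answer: $-148084386$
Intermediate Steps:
$W{\left(Y \right)} = 25$
$\left(W{\left(-62 \right)} + 14273\right) \left(-39327 + 28970\right) = \left(25 + 14273\right) \left(-39327 + 28970\right) = 14298 \left(-10357\right) = -148084386$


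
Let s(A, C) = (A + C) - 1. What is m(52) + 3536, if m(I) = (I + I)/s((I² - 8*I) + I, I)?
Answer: 8454680/2391 ≈ 3536.0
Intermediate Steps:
s(A, C) = -1 + A + C
m(I) = 2*I/(-1 + I² - 6*I) (m(I) = (I + I)/(-1 + ((I² - 8*I) + I) + I) = (2*I)/(-1 + (I² - 7*I) + I) = (2*I)/(-1 + I² - 6*I) = 2*I/(-1 + I² - 6*I))
m(52) + 3536 = 2*52/(-1 + 52 + 52*(-7 + 52)) + 3536 = 2*52/(-1 + 52 + 52*45) + 3536 = 2*52/(-1 + 52 + 2340) + 3536 = 2*52/2391 + 3536 = 2*52*(1/2391) + 3536 = 104/2391 + 3536 = 8454680/2391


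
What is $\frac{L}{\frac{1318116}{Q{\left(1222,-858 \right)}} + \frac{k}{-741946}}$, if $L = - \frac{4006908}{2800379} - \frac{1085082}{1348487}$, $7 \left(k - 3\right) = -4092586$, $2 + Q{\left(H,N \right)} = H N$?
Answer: $\frac{3283537975300992846207756}{689124783529842202603499} \approx 4.7648$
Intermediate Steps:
$Q{\left(H,N \right)} = -2 + H N$
$k = - \frac{4092565}{7}$ ($k = 3 + \frac{1}{7} \left(-4092586\right) = 3 - \frac{4092586}{7} = - \frac{4092565}{7} \approx -5.8465 \cdot 10^{5}$)
$L = - \frac{8441904194274}{3776274676573}$ ($L = \left(-4006908\right) \frac{1}{2800379} - \frac{1085082}{1348487} = - \frac{4006908}{2800379} - \frac{1085082}{1348487} = - \frac{8441904194274}{3776274676573} \approx -2.2355$)
$\frac{L}{\frac{1318116}{Q{\left(1222,-858 \right)}} + \frac{k}{-741946}} = - \frac{8441904194274}{3776274676573 \left(\frac{1318116}{-2 + 1222 \left(-858\right)} - \frac{4092565}{7 \left(-741946\right)}\right)} = - \frac{8441904194274}{3776274676573 \left(\frac{1318116}{-2 - 1048476} - - \frac{4092565}{5193622}\right)} = - \frac{8441904194274}{3776274676573 \left(\frac{1318116}{-1048478} + \frac{4092565}{5193622}\right)} = - \frac{8441904194274}{3776274676573 \left(1318116 \left(- \frac{1}{1048478}\right) + \frac{4092565}{5193622}\right)} = - \frac{8441904194274}{3776274676573 \left(- \frac{659058}{524239} + \frac{4092565}{5193622}\right)} = - \frac{8441904194274}{3776274676573 \left(- \frac{1277415945041}{2722699203658}\right)} = \left(- \frac{8441904194274}{3776274676573}\right) \left(- \frac{2722699203658}{1277415945041}\right) = \frac{3283537975300992846207756}{689124783529842202603499}$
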